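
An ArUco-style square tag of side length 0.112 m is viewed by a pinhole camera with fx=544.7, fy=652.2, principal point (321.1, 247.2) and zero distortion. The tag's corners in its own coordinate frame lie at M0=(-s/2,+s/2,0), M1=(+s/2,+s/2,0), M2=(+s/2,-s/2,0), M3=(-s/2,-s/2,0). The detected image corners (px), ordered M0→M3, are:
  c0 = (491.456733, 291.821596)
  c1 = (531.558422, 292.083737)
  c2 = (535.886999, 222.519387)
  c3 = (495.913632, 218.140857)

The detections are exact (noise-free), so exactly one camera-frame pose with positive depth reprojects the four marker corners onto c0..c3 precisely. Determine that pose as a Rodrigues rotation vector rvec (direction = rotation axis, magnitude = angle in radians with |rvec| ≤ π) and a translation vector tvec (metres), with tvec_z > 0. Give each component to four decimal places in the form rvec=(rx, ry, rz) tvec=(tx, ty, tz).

Intrinsics K: fx=544.7, fy=652.2, cx=321.1, cy=247.2
Marker side s = 0.112 m; corners in marker frame (Z=0):
  M0 = (-0.0560, +0.0560, 0)
  M1 = (+0.0560, +0.0560, 0)
  M2 = (+0.0560, -0.0560, 0)
  M3 = (-0.0560, -0.0560, 0)
Detected image corners:
  c0 = (491.456733, 291.821596) px
  c1 = (531.558422, 292.083737) px
  c2 = (535.886999, 222.519387) px
  c3 = (495.913632, 218.140857) px
Planar DLT: solve 8×8 A·h = b for H (H[2,2]=1):
  H  [+620.62950 -25.03311 +514.27482]
  H  [+151.90023 +646.02590 +256.23000]
  H  [+0.51226 +0.02759 +1.00000]
B = K⁻¹H; ‖b₁‖=0.982438, ‖b₂‖=0.982438; λ = 2/(‖b₁‖+‖b₂‖) = 1.017876, sign → tz>0 ⇒ λ=+1.017876
r₁ = λ·B[:,0] = (+0.85239,+0.03944,+0.52142); r₂ = λ·B[:,1] = (-0.06333,+0.99760,+0.02808)
r₃ = r₁×r₂ = (-0.51906,-0.05696,+0.85284); SVD([r₁ r₂ r₃]) → R = UVᵀ:
  R  [+0.85239 -0.06333 -0.51906]
  R  [+0.03944 +0.99760 -0.05696]
  R  [+0.52142 +0.02808 +0.85284]
t = (+0.36098, +0.01409, +1.01788) m
tr R = 2.702826; θ = arccos((tr R − 1)/2) = 0.552123 rad = 31.634°
axis k = ((R−Rᵀ)₃₂, (R−Rᵀ)₁₃, (R−Rᵀ)₂₁) / (2 sinθ) = (+0.081065, -0.991882, +0.097970)
rvec = θ·k = (+0.044758, -0.547641, +0.054091)

rvec=(0.0448, -0.5476, 0.0541) tvec=(0.3610, 0.0141, 1.0179)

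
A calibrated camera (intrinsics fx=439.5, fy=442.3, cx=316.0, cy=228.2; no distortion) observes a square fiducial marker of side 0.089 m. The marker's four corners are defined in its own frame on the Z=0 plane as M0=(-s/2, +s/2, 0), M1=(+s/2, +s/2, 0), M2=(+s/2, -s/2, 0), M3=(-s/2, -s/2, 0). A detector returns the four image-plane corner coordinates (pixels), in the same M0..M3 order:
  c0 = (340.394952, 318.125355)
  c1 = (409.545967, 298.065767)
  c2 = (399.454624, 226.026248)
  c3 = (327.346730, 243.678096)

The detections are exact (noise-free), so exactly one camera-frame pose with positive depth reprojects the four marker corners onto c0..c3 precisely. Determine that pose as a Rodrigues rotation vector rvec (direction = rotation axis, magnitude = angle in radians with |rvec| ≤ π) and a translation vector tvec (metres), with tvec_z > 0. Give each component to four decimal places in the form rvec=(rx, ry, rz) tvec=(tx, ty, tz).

Intrinsics K: fx=439.5, fy=442.3, cx=316.0, cy=228.2
Marker side s = 0.089 m; corners in marker frame (Z=0):
  M0 = (-0.0445, +0.0445, 0)
  M1 = (+0.0445, +0.0445, 0)
  M2 = (+0.0445, -0.0445, 0)
  M3 = (-0.0445, -0.0445, 0)
Detected image corners:
  c0 = (340.394952, 318.125355) px
  c1 = (409.545967, 298.065767) px
  c2 = (399.454624, 226.026248) px
  c3 = (327.346730, 243.678096) px
Planar DLT: solve 8×8 A·h = b for H (H[2,2]=1):
  H  [+967.04167 +274.84994 +370.02638]
  H  [-84.33998 +929.44652 +271.91737]
  H  [+0.47061 +0.39330 +1.00000]
B = K⁻¹H; ‖b₁‖=1.968822, ‖b₂‖=1.968822; λ = 2/(‖b₁‖+‖b₂‖) = 0.507918, sign → tz>0 ⇒ λ=+0.507918
r₁ = λ·B[:,0] = (+0.94572,-0.22018,+0.23903); r₂ = λ·B[:,1] = (+0.17401,+0.96427,+0.19976)
r₃ = r₁×r₂ = (-0.27448,-0.14733,+0.95024); SVD([r₁ r₂ r₃]) → R = UVᵀ:
  R  [+0.94572 +0.17401 -0.27448]
  R  [-0.22018 +0.96427 -0.14733]
  R  [+0.23903 +0.19976 +0.95024]
t = (+0.06244, +0.05020, +0.50792) m
tr R = 2.860230; θ = arccos((tr R − 1)/2) = 0.376070 rad = 21.547°
axis k = ((R−Rᵀ)₃₂, (R−Rᵀ)₁₃, (R−Rᵀ)₂₁) / (2 sinθ) = (+0.472530, -0.699090, -0.536645)
rvec = θ·k = (+0.177705, -0.262907, -0.201816)

rvec=(0.1777, -0.2629, -0.2018) tvec=(0.0624, 0.0502, 0.5079)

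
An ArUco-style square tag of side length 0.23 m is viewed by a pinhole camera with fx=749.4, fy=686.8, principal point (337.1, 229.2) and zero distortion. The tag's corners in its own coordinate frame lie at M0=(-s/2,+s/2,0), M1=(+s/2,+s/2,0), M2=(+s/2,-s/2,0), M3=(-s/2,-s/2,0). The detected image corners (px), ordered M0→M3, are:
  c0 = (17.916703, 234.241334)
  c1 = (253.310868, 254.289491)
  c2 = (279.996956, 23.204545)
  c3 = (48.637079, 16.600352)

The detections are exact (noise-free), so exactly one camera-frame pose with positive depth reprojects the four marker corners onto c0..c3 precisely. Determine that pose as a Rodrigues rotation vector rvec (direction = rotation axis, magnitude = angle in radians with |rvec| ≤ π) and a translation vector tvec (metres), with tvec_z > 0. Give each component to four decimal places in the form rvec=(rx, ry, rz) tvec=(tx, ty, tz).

rvec=(-0.0821, 0.1735, 0.0907) tvec=(-0.1758, -0.0994, 0.6921)

Intrinsics K: fx=749.4, fy=686.8, cx=337.1, cy=229.2
Marker side s = 0.23 m; corners in marker frame (Z=0):
  M0 = (-0.1150, +0.1150, 0)
  M1 = (+0.1150, +0.1150, 0)
  M2 = (+0.1150, -0.1150, 0)
  M3 = (-0.1150, -0.1150, 0)
Detected image corners:
  c0 = (17.916703, 234.241334) px
  c1 = (253.310868, 254.289491) px
  c2 = (279.996956, 23.204545) px
  c3 = (48.637079, 16.600352) px
Planar DLT: solve 8×8 A·h = b for H (H[2,2]=1):
  H  [+976.45367 -141.01291 +146.72985]
  H  [+24.00604 +960.57992 +130.51619]
  H  [-0.25420 -0.10642 +1.00000]
B = K⁻¹H; ‖b₁‖=1.444918, ‖b₂‖=1.444918; λ = 2/(‖b₁‖+‖b₂‖) = 0.692081, sign → tz>0 ⇒ λ=+0.692081
r₁ = λ·B[:,0] = (+0.98091,+0.08290,-0.17593); r₂ = λ·B[:,1] = (-0.09710,+0.99255,-0.07365)
r₃ = r₁×r₂ = (+0.16851,+0.08933,+0.98164); SVD([r₁ r₂ r₃]) → R = UVᵀ:
  R  [+0.98091 -0.09710 +0.16851]
  R  [+0.08290 +0.99255 +0.08933]
  R  [-0.17593 -0.07365 +0.98164]
t = (-0.17581, -0.09944, +0.69208) m
tr R = 2.955095; θ = arccos((tr R − 1)/2) = 0.212306 rad = 12.164°
axis k = ((R−Rᵀ)₃₂, (R−Rᵀ)₁₃, (R−Rᵀ)₂₁) / (2 sinθ) = (-0.386739, +0.817317, +0.427113)
rvec = θ·k = (-0.082107, +0.173521, +0.090679)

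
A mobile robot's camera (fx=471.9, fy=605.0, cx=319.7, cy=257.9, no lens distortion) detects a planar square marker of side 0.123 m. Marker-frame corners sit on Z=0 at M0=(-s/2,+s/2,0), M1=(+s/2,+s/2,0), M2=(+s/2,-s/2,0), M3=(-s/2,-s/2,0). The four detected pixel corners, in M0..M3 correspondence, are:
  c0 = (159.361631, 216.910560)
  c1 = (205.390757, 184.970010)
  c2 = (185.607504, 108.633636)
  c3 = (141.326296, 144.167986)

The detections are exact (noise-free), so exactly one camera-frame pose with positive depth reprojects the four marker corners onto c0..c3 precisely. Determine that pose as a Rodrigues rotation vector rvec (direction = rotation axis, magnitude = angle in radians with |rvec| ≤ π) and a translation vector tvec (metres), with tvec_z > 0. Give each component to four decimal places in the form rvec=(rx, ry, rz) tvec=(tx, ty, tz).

Intrinsics K: fx=471.9, fy=605.0, cx=319.7, cy=257.9
Marker side s = 0.123 m; corners in marker frame (Z=0):
  M0 = (-0.0615, +0.0615, 0)
  M1 = (+0.0615, +0.0615, 0)
  M2 = (+0.0615, -0.0615, 0)
  M3 = (-0.0615, -0.0615, 0)
Detected image corners:
  c0 = (159.361631, 216.910560) px
  c1 = (205.390757, 184.970010) px
  c2 = (185.607504, 108.633636) px
  c3 = (141.326296, 144.167986) px
Planar DLT: solve 8×8 A·h = b for H (H[2,2]=1):
  H  [+289.37195 +131.65069 +172.22413]
  H  [-347.93368 +584.89217 +163.84651]
  H  [-0.44927 -0.12657 +1.00000]
B = K⁻¹H; ‖b₁‖=1.091291, ‖b₂‖=1.091291; λ = 2/(‖b₁‖+‖b₂‖) = 0.916346, sign → tz>0 ⇒ λ=+0.916346
r₁ = λ·B[:,0] = (+0.84081,-0.35149,-0.41168); r₂ = λ·B[:,1] = (+0.33422,+0.93533,-0.11598)
r₃ = r₁×r₂ = (+0.42583,-0.04007,+0.90392); SVD([r₁ r₂ r₃]) → R = UVᵀ:
  R  [+0.84081 +0.33422 +0.42583]
  R  [-0.35149 +0.93533 -0.04007]
  R  [-0.41168 -0.11598 +0.90392]
t = (-0.28637, -0.14246, +0.91635) m
tr R = 2.680062; θ = arccos((tr R − 1)/2) = 0.573456 rad = 32.857°
axis k = ((R−Rᵀ)₃₂, (R−Rᵀ)₁₃, (R−Rᵀ)₂₁) / (2 sinθ) = (-0.069961, +0.771846, -0.631949)
rvec = θ·k = (-0.040119, +0.442620, -0.362395)

rvec=(-0.0401, 0.4426, -0.3624) tvec=(-0.2864, -0.1425, 0.9163)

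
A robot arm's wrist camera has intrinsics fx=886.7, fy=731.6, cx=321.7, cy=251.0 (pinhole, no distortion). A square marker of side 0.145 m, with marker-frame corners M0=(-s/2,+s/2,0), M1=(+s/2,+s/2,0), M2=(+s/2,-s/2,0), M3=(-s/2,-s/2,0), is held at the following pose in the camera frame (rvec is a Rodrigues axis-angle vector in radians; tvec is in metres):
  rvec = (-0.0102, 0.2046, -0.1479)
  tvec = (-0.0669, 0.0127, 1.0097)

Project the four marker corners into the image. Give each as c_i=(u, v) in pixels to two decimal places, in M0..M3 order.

Intrinsics K: fx=886.7, fy=731.6, cx=321.7, cy=251.0
Marker side s = 0.145 m; corners in marker frame (Z=0):
  M0 = (-0.0725, +0.0725, 0)
  M1 = (+0.0725, +0.0725, 0)
  M2 = (+0.0725, -0.0725, 0)
  M3 = (-0.0725, -0.0725, 0)
rvec = (-0.0102, 0.2046, -0.1479), |rvec| = θ = 0.25267 rad = 14.477°
Rodrigues: sinθ=0.24999, 1−cosθ=0.03175; R = I + sinθ·[k]× + (1−cosθ)·[k]×²:
    [+0.96830 +0.14529 +0.20318]
    [-0.14737 +0.98907 -0.00496]
    [-0.20168 -0.02514 +0.97913]
t = (-0.0669, 0.0127, 1.0097) m
M0: Pc = R·M0+t = (-0.12657, +0.09509, +1.02250); u = 886.7·(-0.12657)/1.02250 + 321.7 = 211.9415, v = 731.6·(+0.09509)/1.02250 + 251.0 = 319.0384
M1: Pc = R·M1+t = (+0.01384, +0.07372, +0.99326); u = 886.7·(+0.01384)/0.99326 + 321.7 = 334.0514, v = 731.6·(+0.07372)/0.99326 + 251.0 = 305.3022
M2: Pc = R·M2+t = (-0.00723, -0.06969, +0.99690); u = 886.7·(-0.00723)/0.99690 + 321.7 = 315.2675, v = 731.6·(-0.06969)/0.99690 + 251.0 = 199.8550
M3: Pc = R·M3+t = (-0.14764, -0.04832, +1.02614); u = 886.7·(-0.14764)/1.02614 + 321.7 = 194.1268, v = 731.6·(-0.04832)/1.02614 + 251.0 = 216.5475

c0=(211.94, 319.04) c1=(334.05, 305.30) c2=(315.27, 199.85) c3=(194.13, 216.55)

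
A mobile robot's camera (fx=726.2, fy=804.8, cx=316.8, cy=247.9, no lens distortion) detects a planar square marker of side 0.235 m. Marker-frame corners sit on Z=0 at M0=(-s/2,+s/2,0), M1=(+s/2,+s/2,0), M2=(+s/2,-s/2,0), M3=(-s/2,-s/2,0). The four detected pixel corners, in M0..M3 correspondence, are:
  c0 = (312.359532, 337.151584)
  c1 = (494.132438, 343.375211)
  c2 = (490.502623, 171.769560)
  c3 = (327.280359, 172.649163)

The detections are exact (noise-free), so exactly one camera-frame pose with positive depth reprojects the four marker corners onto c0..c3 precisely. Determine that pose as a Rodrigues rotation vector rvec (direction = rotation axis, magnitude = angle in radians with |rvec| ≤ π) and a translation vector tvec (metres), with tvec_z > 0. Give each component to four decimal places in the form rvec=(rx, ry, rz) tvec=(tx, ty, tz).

Intrinsics K: fx=726.2, fy=804.8, cx=316.8, cy=247.9
Marker side s = 0.235 m; corners in marker frame (Z=0):
  M0 = (-0.1175, +0.1175, 0)
  M1 = (+0.1175, +0.1175, 0)
  M2 = (+0.1175, -0.1175, 0)
  M3 = (-0.1175, -0.1175, 0)
Detected image corners:
  c0 = (312.359532, 337.151584) px
  c1 = (494.132438, 343.375211) px
  c2 = (490.502623, 171.769560) px
  c3 = (327.280359, 172.649163) px
Planar DLT: solve 8×8 A·h = b for H (H[2,2]=1):
  H  [+661.83856 -212.94234 +404.47428]
  H  [-33.65217 +596.11095 +251.63537]
  H  [-0.17250 -0.46327 +1.00000]
B = K⁻¹H; ‖b₁‖=1.001652, ‖b₂‖=1.001652; λ = 2/(‖b₁‖+‖b₂‖) = 0.998351, sign → tz>0 ⇒ λ=+0.998351
r₁ = λ·B[:,0] = (+0.98500,+0.01130,-0.17221); r₂ = λ·B[:,1] = (-0.09098,+0.88194,-0.46250)
r₃ = r₁×r₂ = (+0.14665,+0.47123,+0.86973); SVD([r₁ r₂ r₃]) → R = UVᵀ:
  R  [+0.98500 -0.09098 +0.14665]
  R  [+0.01130 +0.88194 +0.47123]
  R  [-0.17221 -0.46250 +0.86973]
t = (+0.12053, +0.00463, +0.99835) m
tr R = 2.736663; θ = arccos((tr R − 1)/2) = 0.518968 rad = 29.735°
axis k = ((R−Rᵀ)₃₂, (R−Rᵀ)₁₃, (R−Rᵀ)₂₁) / (2 sinθ) = (-0.941297, +0.321446, +0.103109)
rvec = θ·k = (-0.488503, +0.166820, +0.053510)

rvec=(-0.4885, 0.1668, 0.0535) tvec=(0.1205, 0.0046, 0.9984)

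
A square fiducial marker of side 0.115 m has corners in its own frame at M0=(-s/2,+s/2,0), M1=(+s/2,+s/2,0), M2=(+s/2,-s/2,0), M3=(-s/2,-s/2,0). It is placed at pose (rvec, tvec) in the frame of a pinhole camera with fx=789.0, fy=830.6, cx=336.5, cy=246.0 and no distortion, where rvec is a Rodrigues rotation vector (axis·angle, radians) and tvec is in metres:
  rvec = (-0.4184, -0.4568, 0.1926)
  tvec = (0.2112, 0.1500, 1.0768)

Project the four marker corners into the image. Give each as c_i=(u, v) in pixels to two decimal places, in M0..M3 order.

Intrinsics K: fx=789.0, fy=830.6, cx=336.5, cy=246.0
Marker side s = 0.115 m; corners in marker frame (Z=0):
  M0 = (-0.0575, +0.0575, 0)
  M1 = (+0.0575, +0.0575, 0)
  M2 = (+0.0575, -0.0575, 0)
  M3 = (-0.0575, -0.0575, 0)
rvec = (-0.4184, -0.4568, 0.1926), |rvec| = θ = 0.64871 rad = 37.168°
Rodrigues: sinθ=0.60416, 1−cosθ=0.20313; R = I + sinθ·[k]× + (1−cosθ)·[k]×²:
    [+0.88137 -0.08712 -0.46433]
    [+0.27163 +0.89759 +0.34720]
    [+0.38653 -0.43213 +0.81477]
t = (0.2112, 0.1500, 1.0768) m
M0: Pc = R·M0+t = (+0.15551, +0.18599, +1.02973); u = 789.0·(+0.15551)/1.02973 + 336.5 = 455.6570, v = 830.6·(+0.18599)/1.02973 + 246.0 = 396.0258
M1: Pc = R·M1+t = (+0.25687, +0.21723, +1.07418); u = 789.0·(+0.25687)/1.07418 + 336.5 = 525.1746, v = 830.6·(+0.21723)/1.07418 + 246.0 = 413.9717
M2: Pc = R·M2+t = (+0.26689, +0.11401, +1.12387); u = 789.0·(+0.26689)/1.12387 + 336.5 = 523.8650, v = 830.6·(+0.11401)/1.12387 + 246.0 = 330.2572
M3: Pc = R·M3+t = (+0.16553, +0.08277, +1.07942); u = 789.0·(+0.16553)/1.07942 + 336.5 = 457.4939, v = 830.6·(+0.08277)/1.07942 + 246.0 = 309.6901

c0=(455.66, 396.03) c1=(525.17, 413.97) c2=(523.86, 330.26) c3=(457.49, 309.69)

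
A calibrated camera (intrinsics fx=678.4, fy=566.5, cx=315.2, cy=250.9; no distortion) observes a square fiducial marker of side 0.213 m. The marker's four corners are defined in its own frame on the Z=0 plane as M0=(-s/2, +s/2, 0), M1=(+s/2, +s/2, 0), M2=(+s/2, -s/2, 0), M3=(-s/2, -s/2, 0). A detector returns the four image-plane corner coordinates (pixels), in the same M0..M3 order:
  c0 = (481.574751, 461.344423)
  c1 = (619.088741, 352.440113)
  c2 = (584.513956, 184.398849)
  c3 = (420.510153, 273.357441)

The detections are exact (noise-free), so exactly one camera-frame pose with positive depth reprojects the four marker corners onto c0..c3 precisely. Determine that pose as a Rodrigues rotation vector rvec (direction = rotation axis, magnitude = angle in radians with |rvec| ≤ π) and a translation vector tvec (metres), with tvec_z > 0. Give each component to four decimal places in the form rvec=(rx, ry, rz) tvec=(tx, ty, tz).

Intrinsics K: fx=678.4, fy=566.5, cx=315.2, cy=250.9
Marker side s = 0.213 m; corners in marker frame (Z=0):
  M0 = (-0.1065, +0.1065, 0)
  M1 = (+0.1065, +0.1065, 0)
  M2 = (+0.1065, -0.1065, 0)
  M3 = (-0.1065, -0.1065, 0)
Detected image corners:
  c0 = (481.574751, 461.344423) px
  c1 = (619.088741, 352.440113) px
  c2 = (584.513956, 184.398849) px
  c3 = (420.510153, 273.357441) px
Planar DLT: solve 8×8 A·h = b for H (H[2,2]=1):
  H  [+1144.67341 +513.47120 +534.56547]
  H  [-201.20177 +1009.41547 +318.77925]
  H  [+0.83695 +0.55945 +1.00000]
B = K⁻¹H; ‖b₁‖=1.706842, ‖b₂‖=1.706842; λ = 2/(‖b₁‖+‖b₂‖) = 0.585877, sign → tz>0 ⇒ λ=+0.585877
r₁ = λ·B[:,0] = (+0.76073,-0.42526,+0.49035); r₂ = λ·B[:,1] = (+0.29115,+0.89878,+0.32777)
r₃ = r₁×r₂ = (-0.58010,-0.10658,+0.80754); SVD([r₁ r₂ r₃]) → R = UVᵀ:
  R  [+0.76073 +0.29115 -0.58010]
  R  [-0.42526 +0.89878 -0.10658]
  R  [+0.49035 +0.32777 +0.80754]
t = (+0.18945, +0.07020, +0.58588) m
tr R = 2.467046; θ = arccos((tr R − 1)/2) = 0.747305 rad = 42.817°
axis k = ((R−Rᵀ)₃₂, (R−Rᵀ)₁₃, (R−Rᵀ)₂₁) / (2 sinθ) = (+0.319532, -0.787487, -0.527032)
rvec = θ·k = (+0.238788, -0.588493, -0.393854)

rvec=(0.2388, -0.5885, -0.3939) tvec=(0.1894, 0.0702, 0.5859)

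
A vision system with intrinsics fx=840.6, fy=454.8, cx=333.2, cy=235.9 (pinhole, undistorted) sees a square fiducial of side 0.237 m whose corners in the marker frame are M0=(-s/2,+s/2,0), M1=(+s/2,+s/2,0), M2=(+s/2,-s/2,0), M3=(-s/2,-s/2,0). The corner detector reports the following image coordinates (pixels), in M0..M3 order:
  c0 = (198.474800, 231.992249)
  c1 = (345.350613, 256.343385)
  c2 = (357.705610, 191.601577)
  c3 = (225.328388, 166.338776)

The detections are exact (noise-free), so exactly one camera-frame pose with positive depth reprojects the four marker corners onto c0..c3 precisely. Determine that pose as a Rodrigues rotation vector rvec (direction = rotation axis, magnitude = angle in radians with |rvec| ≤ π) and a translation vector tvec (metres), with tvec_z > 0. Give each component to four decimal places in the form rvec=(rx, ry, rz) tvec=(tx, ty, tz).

Intrinsics K: fx=840.6, fy=454.8, cx=333.2, cy=235.9
Marker side s = 0.237 m; corners in marker frame (Z=0):
  M0 = (-0.1185, +0.1185, 0)
  M1 = (+0.1185, +0.1185, 0)
  M2 = (+0.1185, -0.1185, 0)
  M3 = (-0.1185, -0.1185, 0)
Detected image corners:
  c0 = (198.474800, 231.992249) px
  c1 = (345.350613, 256.343385) px
  c2 = (357.705610, 191.601577) px
  c3 = (225.328388, 166.338776) px
Planar DLT: solve 8×8 A·h = b for H (H[2,2]=1):
  H  [+648.02264 -196.89661 +283.96138]
  H  [+150.09456 +188.71525 +210.30763]
  H  [+0.21426 -0.40805 +1.00000]
B = K⁻¹H; ‖b₁‖=0.751254, ‖b₂‖=0.751254; λ = 2/(‖b₁‖+‖b₂‖) = 1.331108, sign → tz>0 ⇒ λ=+1.331108
r₁ = λ·B[:,0] = (+0.91311,+0.29136,+0.28520); r₂ = λ·B[:,1] = (-0.09649,+0.83406,-0.54316)
r₃ = r₁×r₂ = (-0.39614,+0.46845,+0.78970); SVD([r₁ r₂ r₃]) → R = UVᵀ:
  R  [+0.91311 -0.09649 -0.39614]
  R  [+0.29136 +0.83406 +0.46845]
  R  [+0.28520 -0.54316 +0.78970]
t = (-0.07797, -0.07490, +1.33111) m
tr R = 2.536877; θ = arccos((tr R − 1)/2) = 0.694399 rad = 39.786°
axis k = ((R−Rᵀ)₃₂, (R−Rᵀ)₁₃, (R−Rᵀ)₂₁) / (2 sinθ) = (-0.790415, -0.532360, +0.303047)
rvec = θ·k = (-0.548863, -0.369670, +0.210435)

rvec=(-0.5489, -0.3697, 0.2104) tvec=(-0.0780, -0.0749, 1.3311)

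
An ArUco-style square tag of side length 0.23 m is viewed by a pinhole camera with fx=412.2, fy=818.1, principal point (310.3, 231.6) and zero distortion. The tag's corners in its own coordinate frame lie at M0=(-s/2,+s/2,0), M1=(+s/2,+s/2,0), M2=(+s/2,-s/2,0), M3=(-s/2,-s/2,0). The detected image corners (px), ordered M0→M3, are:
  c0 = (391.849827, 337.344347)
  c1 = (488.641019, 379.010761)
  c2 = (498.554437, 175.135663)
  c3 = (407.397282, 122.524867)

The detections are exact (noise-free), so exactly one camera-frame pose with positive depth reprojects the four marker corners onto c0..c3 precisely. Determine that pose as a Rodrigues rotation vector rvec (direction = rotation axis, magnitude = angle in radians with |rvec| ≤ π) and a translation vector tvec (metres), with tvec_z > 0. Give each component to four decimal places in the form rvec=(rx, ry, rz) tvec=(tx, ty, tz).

rvec=(-0.1712, -0.2659, 0.2080) tvec=(0.2919, 0.0213, 0.8720)

Intrinsics K: fx=412.2, fy=818.1, cx=310.3, cy=231.6
Marker side s = 0.23 m; corners in marker frame (Z=0):
  M0 = (-0.1150, +0.1150, 0)
  M1 = (+0.1150, +0.1150, 0)
  M2 = (+0.1150, -0.1150, 0)
  M3 = (-0.1150, -0.1150, 0)
Detected image corners:
  c0 = (391.849827, 337.344347) px
  c1 = (488.641019, 379.010761) px
  c2 = (498.554437, 175.135663) px
  c3 = (407.397282, 122.524867) px
Planar DLT: solve 8×8 A·h = b for H (H[2,2]=1):
  H  [+532.21553 -154.58406 +448.27355]
  H  [+275.91489 +852.89726 +251.57094]
  H  [+0.27753 -0.22307 +1.00000]
B = K⁻¹H; ‖b₁‖=1.146816, ‖b₂‖=1.146816; λ = 2/(‖b₁‖+‖b₂‖) = 0.871980, sign → tz>0 ⇒ λ=+0.871980
r₁ = λ·B[:,0] = (+0.94369,+0.22558,+0.24200); r₂ = λ·B[:,1] = (-0.18058,+0.96413,-0.19451)
r₃ = r₁×r₂ = (-0.27720,+0.13986,+0.95058); SVD([r₁ r₂ r₃]) → R = UVᵀ:
  R  [+0.94369 -0.18058 -0.27720]
  R  [+0.22558 +0.96413 +0.13986]
  R  [+0.24200 -0.19451 +0.95058]
t = (+0.29187, +0.02129, +0.87198) m
tr R = 2.858404; θ = arccos((tr R − 1)/2) = 0.378548 rad = 21.689°
axis k = ((R−Rᵀ)₃₂, (R−Rᵀ)₁₃, (R−Rᵀ)₂₁) / (2 sinθ) = (-0.452375, -0.702425, +0.549505)
rvec = θ·k = (-0.171246, -0.265902, +0.208014)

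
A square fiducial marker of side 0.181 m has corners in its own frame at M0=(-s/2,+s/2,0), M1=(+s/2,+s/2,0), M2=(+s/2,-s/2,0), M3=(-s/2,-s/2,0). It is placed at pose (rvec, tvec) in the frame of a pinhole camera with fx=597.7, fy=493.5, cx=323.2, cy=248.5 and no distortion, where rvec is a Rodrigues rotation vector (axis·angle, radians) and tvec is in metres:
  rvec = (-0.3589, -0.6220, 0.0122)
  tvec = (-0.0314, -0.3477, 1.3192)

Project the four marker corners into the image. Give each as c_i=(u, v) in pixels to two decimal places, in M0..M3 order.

Intrinsics K: fx=597.7, fy=493.5, cx=323.2, cy=248.5
Marker side s = 0.181 m; corners in marker frame (Z=0):
  M0 = (-0.0905, +0.0905, 0)
  M1 = (+0.0905, +0.0905, 0)
  M2 = (+0.0905, -0.0905, 0)
  M3 = (-0.0905, -0.0905, 0)
rvec = (-0.3589, -0.6220, 0.0122), |rvec| = θ = 0.71822 rad = 41.151°
Rodrigues: sinθ=0.65805, 1−cosθ=0.24702; R = I + sinθ·[k]× + (1−cosθ)·[k]×²:
    [+0.81466 +0.09572 -0.57198]
    [+0.11808 +0.93825 +0.32520]
    [+0.56779 -0.33246 +0.75305]
t = (-0.0314, -0.3477, 1.3192) m
M0: Pc = R·M0+t = (-0.09646, -0.27347, +1.23773); u = 597.7·(-0.09646)/1.23773 + 323.2 = 276.6175, v = 493.5·(-0.27347)/1.23773 + 248.5 = 139.4615
M1: Pc = R·M1+t = (+0.05099, -0.25210, +1.34050); u = 597.7·(+0.05099)/1.34050 + 323.2 = 345.9353, v = 493.5·(-0.25210)/1.34050 + 248.5 = 155.6892
M2: Pc = R·M2+t = (+0.03366, -0.42193, +1.40067); u = 597.7·(+0.03366)/1.40067 + 323.2 = 337.5651, v = 493.5·(-0.42193)/1.40067 + 248.5 = 99.8429
M3: Pc = R·M3+t = (-0.11379, -0.44330, +1.29790); u = 597.7·(-0.11379)/1.29790 + 323.2 = 270.7984, v = 493.5·(-0.44330)/1.29790 + 248.5 = 79.9456

c0=(276.62, 139.46) c1=(345.94, 155.69) c2=(337.57, 99.84) c3=(270.80, 79.95)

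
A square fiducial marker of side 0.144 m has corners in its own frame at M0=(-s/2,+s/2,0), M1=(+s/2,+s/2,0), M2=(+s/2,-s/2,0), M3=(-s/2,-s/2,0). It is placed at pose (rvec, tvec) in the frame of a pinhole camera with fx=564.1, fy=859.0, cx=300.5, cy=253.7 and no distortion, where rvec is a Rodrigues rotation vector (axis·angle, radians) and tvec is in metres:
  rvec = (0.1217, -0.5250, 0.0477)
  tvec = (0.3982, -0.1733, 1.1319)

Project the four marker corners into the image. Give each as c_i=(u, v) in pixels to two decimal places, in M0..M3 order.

c0=(469.47, 173.56) c1=(518.80, 179.99) c2=(526.97, 73.35) c3=(477.51, 59.74)

Intrinsics K: fx=564.1, fy=859.0, cx=300.5, cy=253.7
Marker side s = 0.144 m; corners in marker frame (Z=0):
  M0 = (-0.0720, +0.0720, 0)
  M1 = (+0.0720, +0.0720, 0)
  M2 = (+0.0720, -0.0720, 0)
  M3 = (-0.0720, -0.0720, 0)
rvec = (0.1217, -0.5250, 0.0477), |rvec| = θ = 0.54103 rad = 30.999°
Rodrigues: sinθ=0.51502, 1−cosθ=0.14282; R = I + sinθ·[k]× + (1−cosθ)·[k]×²:
    [+0.86441 -0.07658 -0.49693]
    [+0.01423 +0.99166 -0.12807]
    [+0.50259 +0.10363 +0.85829]
t = (0.3982, -0.1733, 1.1319) m
M0: Pc = R·M0+t = (+0.33045, -0.10292, +1.10317); u = 564.1·(+0.33045)/1.10317 + 300.5 = 469.4725, v = 859.0·(-0.10292)/1.10317 + 253.7 = 173.5563
M1: Pc = R·M1+t = (+0.45492, -0.10088, +1.17555); u = 564.1·(+0.45492)/1.17555 + 300.5 = 518.8001, v = 859.0·(-0.10088)/1.17555 + 253.7 = 179.9879
M2: Pc = R·M2+t = (+0.46595, -0.24368, +1.16063); u = 564.1·(+0.46595)/1.16063 + 300.5 = 526.9667, v = 859.0·(-0.24368)/1.16063 + 253.7 = 73.3516
M3: Pc = R·M3+t = (+0.34148, -0.24572, +1.08825); u = 564.1·(+0.34148)/1.08825 + 300.5 = 477.5058, v = 859.0·(-0.24572)/1.08825 + 253.7 = 59.7400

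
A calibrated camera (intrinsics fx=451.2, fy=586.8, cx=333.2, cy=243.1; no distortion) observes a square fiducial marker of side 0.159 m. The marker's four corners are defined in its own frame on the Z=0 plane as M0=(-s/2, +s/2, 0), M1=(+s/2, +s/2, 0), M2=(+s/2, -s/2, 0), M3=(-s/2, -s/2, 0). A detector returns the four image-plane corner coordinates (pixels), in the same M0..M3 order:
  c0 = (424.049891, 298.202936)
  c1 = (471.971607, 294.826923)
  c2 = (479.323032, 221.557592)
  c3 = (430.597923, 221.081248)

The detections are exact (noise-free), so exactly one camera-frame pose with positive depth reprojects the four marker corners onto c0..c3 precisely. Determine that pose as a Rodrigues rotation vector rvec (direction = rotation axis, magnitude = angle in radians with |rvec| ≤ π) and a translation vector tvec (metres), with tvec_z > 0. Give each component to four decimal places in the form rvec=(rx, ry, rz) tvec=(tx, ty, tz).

rvec=(0.1961, -0.4044, 0.0315) tvec=(0.3191, 0.0335, 1.2114)

Intrinsics K: fx=451.2, fy=586.8, cx=333.2, cy=243.1
Marker side s = 0.159 m; corners in marker frame (Z=0):
  M0 = (-0.0795, +0.0795, 0)
  M1 = (+0.0795, +0.0795, 0)
  M2 = (+0.0795, -0.0795, 0)
  M3 = (-0.0795, -0.0795, 0)
Detected image corners:
  c0 = (424.049891, 298.202936) px
  c1 = (471.971607, 294.826923) px
  c2 = (479.323032, 221.557592) px
  c3 = (430.597923, 221.081248) px
Planar DLT: solve 8×8 A·h = b for H (H[2,2]=1):
  H  [+450.68036 +24.54478 +452.06833]
  H  [+74.91663 +511.79410 +259.35074]
  H  [+0.32513 +0.15132 +1.00000]
B = K⁻¹H; ‖b₁‖=0.825505, ‖b₂‖=0.825505; λ = 2/(‖b₁‖+‖b₂‖) = 1.211379, sign → tz>0 ⇒ λ=+1.211379
r₁ = λ·B[:,0] = (+0.91913,-0.00851,+0.39385); r₂ = λ·B[:,1] = (-0.06947,+0.98060,+0.18331)
r₃ = r₁×r₂ = (-0.38777,-0.19584,+0.90071); SVD([r₁ r₂ r₃]) → R = UVᵀ:
  R  [+0.91913 -0.06947 -0.38777]
  R  [-0.00851 +0.98060 -0.19584]
  R  [+0.39385 +0.18331 +0.90071]
t = (+0.31914, +0.03355, +1.21138) m
tr R = 2.800443; θ = arccos((tr R − 1)/2) = 0.450518 rad = 25.813°
axis k = ((R−Rᵀ)₃₂, (R−Rᵀ)₁₃, (R−Rᵀ)₂₁) / (2 sinθ) = (+0.435373, -0.897524, +0.070001)
rvec = θ·k = (+0.196143, -0.404351, +0.031537)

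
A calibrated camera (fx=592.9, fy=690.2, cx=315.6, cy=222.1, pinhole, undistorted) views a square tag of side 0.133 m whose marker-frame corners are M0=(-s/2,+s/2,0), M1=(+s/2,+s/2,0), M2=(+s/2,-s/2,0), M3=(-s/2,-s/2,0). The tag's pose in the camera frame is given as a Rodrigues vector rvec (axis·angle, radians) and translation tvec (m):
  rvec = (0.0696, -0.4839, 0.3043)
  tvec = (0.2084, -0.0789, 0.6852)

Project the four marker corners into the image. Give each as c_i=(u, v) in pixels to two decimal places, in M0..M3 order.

c0=(435.54, 186.63) c1=(517.76, 224.51) c2=(551.00, 102.49) c3=(472.05, 53.05)

Intrinsics K: fx=592.9, fy=690.2, cx=315.6, cy=222.1
Marker side s = 0.133 m; corners in marker frame (Z=0):
  M0 = (-0.0665, +0.0665, 0)
  M1 = (+0.0665, +0.0665, 0)
  M2 = (+0.0665, -0.0665, 0)
  M3 = (-0.0665, -0.0665, 0)
rvec = (0.0696, -0.4839, 0.3043), |rvec| = θ = 0.57585 rad = 32.994°
Rodrigues: sinθ=0.54455, 1−cosθ=0.16127; R = I + sinθ·[k]× + (1−cosθ)·[k]×²:
    [+0.84109 -0.30414 -0.44730]
    [+0.27138 +0.95261 -0.13743]
    [+0.46790 -0.00580 +0.88376]
t = (0.2084, -0.0789, 0.6852) m
M0: Pc = R·M0+t = (+0.13224, -0.03360, +0.65370); u = 592.9·(+0.13224)/0.65370 + 315.6 = 435.5429, v = 690.2·(-0.03360)/0.65370 + 222.1 = 186.6258
M1: Pc = R·M1+t = (+0.24411, +0.00250, +0.71593); u = 592.9·(+0.24411)/0.71593 + 315.6 = 517.7582, v = 690.2·(+0.00250)/0.71593 + 222.1 = 224.5056
M2: Pc = R·M2+t = (+0.28456, -0.12420, +0.71670); u = 592.9·(+0.28456)/0.71670 + 315.6 = 551.0039, v = 690.2·(-0.12420)/0.71670 + 222.1 = 102.4906
M3: Pc = R·M3+t = (+0.17269, -0.16030, +0.65447); u = 592.9·(+0.17269)/0.65447 + 315.6 = 472.0466, v = 690.2·(-0.16030)/0.65447 + 222.1 = 53.0537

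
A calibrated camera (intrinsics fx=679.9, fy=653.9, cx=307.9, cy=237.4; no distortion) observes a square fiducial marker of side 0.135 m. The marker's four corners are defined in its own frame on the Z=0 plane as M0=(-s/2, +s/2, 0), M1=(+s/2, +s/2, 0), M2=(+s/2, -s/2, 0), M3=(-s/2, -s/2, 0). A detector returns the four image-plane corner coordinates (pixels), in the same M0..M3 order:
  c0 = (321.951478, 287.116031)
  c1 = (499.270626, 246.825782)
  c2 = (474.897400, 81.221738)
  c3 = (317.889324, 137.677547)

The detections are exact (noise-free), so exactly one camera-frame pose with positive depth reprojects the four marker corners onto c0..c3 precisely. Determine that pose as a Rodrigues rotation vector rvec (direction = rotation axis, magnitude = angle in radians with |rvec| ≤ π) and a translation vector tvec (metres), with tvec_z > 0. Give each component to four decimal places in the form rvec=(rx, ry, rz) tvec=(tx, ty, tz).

rvec=(-0.3997, 0.5765, -0.1382) tvec=(0.0654, -0.0394, 0.4971)

Intrinsics K: fx=679.9, fy=653.9, cx=307.9, cy=237.4
Marker side s = 0.135 m; corners in marker frame (Z=0):
  M0 = (-0.0675, +0.0675, 0)
  M1 = (+0.0675, +0.0675, 0)
  M2 = (+0.0675, -0.0675, 0)
  M3 = (-0.0675, -0.0675, 0)
Detected image corners:
  c0 = (321.951478, 287.116031) px
  c1 = (499.270626, 246.825782) px
  c2 = (474.897400, 81.221738) px
  c3 = (317.889324, 137.677547) px
Planar DLT: solve 8×8 A·h = b for H (H[2,2]=1):
  H  [+826.50241 -228.30916 +397.41231]
  H  [-551.73646 +1009.51742 +185.53140]
  H  [-1.01019 -0.81411 +1.00000]
B = K⁻¹H; ‖b₁‖=2.011784, ‖b₂‖=2.011784; λ = 2/(‖b₁‖+‖b₂‖) = 0.497071, sign → tz>0 ⇒ λ=+0.497071
r₁ = λ·B[:,0] = (+0.83165,-0.23711,-0.50214); r₂ = λ·B[:,1] = (+0.01634,+0.91432,-0.40467)
r₃ = r₁×r₂ = (+0.55506,+0.32834,+0.76427); SVD([r₁ r₂ r₃]) → R = UVᵀ:
  R  [+0.83165 +0.01634 +0.55506]
  R  [-0.23711 +0.91432 +0.32834]
  R  [-0.50214 -0.40467 +0.76427]
t = (+0.06544, -0.03943, +0.49707) m
tr R = 2.510230; θ = arccos((tr R − 1)/2) = 0.714967 rad = 40.965°
axis k = ((R−Rᵀ)₃₂, (R−Rᵀ)₁₃, (R−Rᵀ)₂₁) / (2 sinθ) = (-0.559044, +0.806291, -0.193301)
rvec = θ·k = (-0.399698, +0.576471, -0.138204)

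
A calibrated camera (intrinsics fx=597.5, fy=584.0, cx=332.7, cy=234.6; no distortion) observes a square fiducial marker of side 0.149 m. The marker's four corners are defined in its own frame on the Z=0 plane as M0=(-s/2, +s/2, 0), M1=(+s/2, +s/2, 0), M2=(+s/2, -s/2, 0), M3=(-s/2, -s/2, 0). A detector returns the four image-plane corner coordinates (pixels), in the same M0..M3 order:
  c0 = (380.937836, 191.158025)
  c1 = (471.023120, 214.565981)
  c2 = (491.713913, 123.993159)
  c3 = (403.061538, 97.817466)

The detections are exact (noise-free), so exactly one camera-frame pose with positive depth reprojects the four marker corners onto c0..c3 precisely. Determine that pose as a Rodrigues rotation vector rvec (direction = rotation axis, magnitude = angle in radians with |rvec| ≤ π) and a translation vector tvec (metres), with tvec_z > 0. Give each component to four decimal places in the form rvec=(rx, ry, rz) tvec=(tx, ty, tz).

rvec=(-0.0274, -0.2048, 0.2351) tvec=(0.1602, -0.1216, 0.9138)

Intrinsics K: fx=597.5, fy=584.0, cx=332.7, cy=234.6
Marker side s = 0.149 m; corners in marker frame (Z=0):
  M0 = (-0.0745, +0.0745, 0)
  M1 = (+0.0745, +0.0745, 0)
  M2 = (+0.0745, -0.0745, 0)
  M3 = (-0.0745, -0.0745, 0)
Detected image corners:
  c0 = (380.937836, 191.158025) px
  c1 = (471.023120, 214.565981) px
  c2 = (491.713913, 123.993159) px
  c3 = (403.061538, 97.817466) px
Planar DLT: solve 8×8 A·h = b for H (H[2,2]=1):
  H  [+694.53110 -167.88726 +437.45085]
  H  [+200.47025 +608.28160 +156.89351]
  H  [+0.21700 -0.05563 +1.00000]
B = K⁻¹H; ‖b₁‖=1.094319, ‖b₂‖=1.094319; λ = 2/(‖b₁‖+‖b₂‖) = 0.913810, sign → tz>0 ⇒ λ=+0.913810
r₁ = λ·B[:,0] = (+0.95179,+0.23403,+0.19830); r₂ = λ·B[:,1] = (-0.22846,+0.97223,-0.05083)
r₃ = r₁×r₂ = (-0.20469,+0.00308,+0.97882); SVD([r₁ r₂ r₃]) → R = UVᵀ:
  R  [+0.95179 -0.22846 -0.20469]
  R  [+0.23403 +0.97223 +0.00308]
  R  [+0.19830 -0.05083 +0.97882]
t = (+0.16020, -0.12159, +0.91381) m
tr R = 2.902841; θ = arccos((tr R − 1)/2) = 0.312978 rad = 17.932°
axis k = ((R−Rᵀ)₃₂, (R−Rᵀ)₁₃, (R−Rᵀ)₂₁) / (2 sinθ) = (-0.087555, -0.654417, +0.751048)
rvec = θ·k = (-0.027403, -0.204818, +0.235062)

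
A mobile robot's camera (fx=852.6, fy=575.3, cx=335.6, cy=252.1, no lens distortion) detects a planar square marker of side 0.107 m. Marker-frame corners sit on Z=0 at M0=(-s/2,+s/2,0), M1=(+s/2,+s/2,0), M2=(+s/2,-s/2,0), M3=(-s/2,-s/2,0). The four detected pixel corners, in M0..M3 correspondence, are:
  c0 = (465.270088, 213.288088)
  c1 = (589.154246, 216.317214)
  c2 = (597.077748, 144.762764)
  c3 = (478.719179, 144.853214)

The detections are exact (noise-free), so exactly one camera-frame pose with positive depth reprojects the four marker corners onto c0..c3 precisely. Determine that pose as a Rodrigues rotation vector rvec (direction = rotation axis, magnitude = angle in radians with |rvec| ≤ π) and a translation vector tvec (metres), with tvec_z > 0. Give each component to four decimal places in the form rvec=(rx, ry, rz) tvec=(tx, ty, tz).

rvec=(-0.3898, 0.3028, 0.1200) tvec=(0.1766, -0.0978, 0.7690)

Intrinsics K: fx=852.6, fy=575.3, cx=335.6, cy=252.1
Marker side s = 0.107 m; corners in marker frame (Z=0):
  M0 = (-0.0535, +0.0535, 0)
  M1 = (+0.0535, +0.0535, 0)
  M2 = (+0.0535, -0.0535, 0)
  M3 = (-0.0535, -0.0535, 0)
Detected image corners:
  c0 = (465.270088, 213.288088) px
  c1 = (589.154246, 216.317214) px
  c2 = (597.077748, 144.762764) px
  c3 = (478.719179, 144.853214) px
Planar DLT: solve 8×8 A·h = b for H (H[2,2]=1):
  H  [+914.67897 -346.60824 +531.36934]
  H  [-59.77802 +570.72322 +178.92383]
  H  [-0.40683 -0.46225 +1.00000]
B = K⁻¹H; ‖b₁‖=1.300460, ‖b₂‖=1.300460; λ = 2/(‖b₁‖+‖b₂‖) = 0.768959, sign → tz>0 ⇒ λ=+0.768959
r₁ = λ·B[:,0] = (+0.94809,+0.05718,-0.31283); r₂ = λ·B[:,1] = (-0.17269,+0.91860,-0.35545)
r₃ = r₁×r₂ = (+0.26704,+0.39102,+0.88079); SVD([r₁ r₂ r₃]) → R = UVᵀ:
  R  [+0.94809 -0.17269 +0.26704]
  R  [+0.05718 +0.91860 +0.39102]
  R  [-0.31283 -0.35545 +0.88079]
t = (+0.17656, -0.09781, +0.76896) m
tr R = 2.747477; θ = arccos((tr R − 1)/2) = 0.507960 rad = 29.104°
axis k = ((R−Rᵀ)₃₂, (R−Rᵀ)₁₃, (R−Rᵀ)₂₁) / (2 sinθ) = (-0.767353, +0.596094, +0.236307)
rvec = θ·k = (-0.389785, +0.302792, +0.120034)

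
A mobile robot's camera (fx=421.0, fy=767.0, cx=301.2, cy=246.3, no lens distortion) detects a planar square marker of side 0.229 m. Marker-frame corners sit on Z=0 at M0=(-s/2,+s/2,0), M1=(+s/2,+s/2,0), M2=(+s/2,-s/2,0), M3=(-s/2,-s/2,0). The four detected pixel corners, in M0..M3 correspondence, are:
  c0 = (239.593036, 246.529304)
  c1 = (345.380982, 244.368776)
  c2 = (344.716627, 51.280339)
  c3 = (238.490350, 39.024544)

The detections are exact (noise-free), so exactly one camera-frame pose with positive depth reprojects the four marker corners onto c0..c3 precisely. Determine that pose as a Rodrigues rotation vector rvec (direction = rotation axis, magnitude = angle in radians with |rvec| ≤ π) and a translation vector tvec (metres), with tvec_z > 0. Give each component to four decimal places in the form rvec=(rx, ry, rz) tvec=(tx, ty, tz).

rvec=(0.0124, -0.2798, -0.0095) tvec=(-0.0151, -0.1155, 0.8795)

Intrinsics K: fx=421.0, fy=767.0, cx=301.2, cy=246.3
Marker side s = 0.229 m; corners in marker frame (Z=0):
  M0 = (-0.1145, +0.1145, 0)
  M1 = (+0.1145, +0.1145, 0)
  M2 = (+0.1145, -0.1145, 0)
  M3 = (-0.1145, -0.1145, 0)
Detected image corners:
  c0 = (239.593036, 246.529304) px
  c1 = (345.380982, 244.368776) px
  c2 = (344.716627, 51.280339) px
  c3 = (238.490350, 39.024544) px
Planar DLT: solve 8×8 A·h = b for H (H[2,2]=1):
  H  [+554.58787 +8.33298 +293.95113]
  H  [+67.59802 +875.76973 +145.56851]
  H  [+0.31391 +0.01544 +1.00000]
B = K⁻¹H; ‖b₁‖=1.136992, ‖b₂‖=1.136992; λ = 2/(‖b₁‖+‖b₂‖) = 0.879513, sign → tz>0 ⇒ λ=+0.879513
r₁ = λ·B[:,0] = (+0.96107,-0.01114,+0.27609); r₂ = λ·B[:,1] = (+0.00769,+0.99988,+0.01358)
r₃ = r₁×r₂ = (-0.27621,-0.01093,+0.96104); SVD([r₁ r₂ r₃]) → R = UVᵀ:
  R  [+0.96107 +0.00769 -0.27621]
  R  [-0.01114 +0.99988 -0.01093]
  R  [+0.27609 +0.01358 +0.96104]
t = (-0.01514, -0.11551, +0.87951) m
tr R = 2.921981; θ = arccos((tr R − 1)/2) = 0.280234 rad = 16.056°
axis k = ((R−Rᵀ)₃₂, (R−Rᵀ)₁₃, (R−Rᵀ)₂₁) / (2 sinθ) = (+0.044303, -0.998438, -0.034053)
rvec = θ·k = (+0.012415, -0.279796, -0.009543)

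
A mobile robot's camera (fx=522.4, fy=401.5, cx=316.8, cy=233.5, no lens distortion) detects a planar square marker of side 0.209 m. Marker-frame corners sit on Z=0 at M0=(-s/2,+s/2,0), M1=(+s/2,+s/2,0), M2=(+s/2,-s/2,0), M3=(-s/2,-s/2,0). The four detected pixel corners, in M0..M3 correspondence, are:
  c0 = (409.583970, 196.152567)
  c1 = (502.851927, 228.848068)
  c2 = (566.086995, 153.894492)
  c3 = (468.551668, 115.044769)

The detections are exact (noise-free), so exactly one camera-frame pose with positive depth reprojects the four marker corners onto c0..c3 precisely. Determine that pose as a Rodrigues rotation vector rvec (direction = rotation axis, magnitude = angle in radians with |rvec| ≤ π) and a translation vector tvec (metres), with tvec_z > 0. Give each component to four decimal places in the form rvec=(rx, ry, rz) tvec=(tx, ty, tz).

rvec=(0.3872, -0.1343, 0.4256) tvec=(0.3115, -0.1387, 0.9576)

Intrinsics K: fx=522.4, fy=401.5, cx=316.8, cy=233.5
Marker side s = 0.209 m; corners in marker frame (Z=0):
  M0 = (-0.1045, +0.1045, 0)
  M1 = (+0.1045, +0.1045, 0)
  M2 = (+0.1045, -0.1045, 0)
  M3 = (-0.1045, -0.1045, 0)
Detected image corners:
  c0 = (409.583970, 196.152567) px
  c1 = (502.851927, 228.848068) px
  c2 = (566.086995, 153.894492) px
  c3 = (468.551668, 115.044769) px
Planar DLT: solve 8×8 A·h = b for H (H[2,2]=1):
  H  [+561.16825 -121.10424 +486.72002]
  H  [+208.06836 +434.13513 +175.32472]
  H  [+0.21587 +0.35228 +1.00000]
B = K⁻¹H; ‖b₁‖=1.044329, ‖b₂‖=1.044329; λ = 2/(‖b₁‖+‖b₂‖) = 0.957553, sign → tz>0 ⇒ λ=+0.957553
r₁ = λ·B[:,0] = (+0.90326,+0.37602,+0.20670); r₂ = λ·B[:,1] = (-0.42655,+0.83921,+0.33732)
r₃ = r₁×r₂ = (-0.04663,-0.39286,+0.91842); SVD([r₁ r₂ r₃]) → R = UVᵀ:
  R  [+0.90326 -0.42655 -0.04663]
  R  [+0.37602 +0.83921 -0.39286]
  R  [+0.20670 +0.33732 +0.91842]
t = (+0.31146, -0.13874, +0.95755) m
tr R = 2.660887; θ = arccos((tr R − 1)/2) = 0.590893 rad = 33.856°
axis k = ((R−Rᵀ)₃₂, (R−Rᵀ)₁₃, (R−Rᵀ)₂₁) / (2 sinθ) = (+0.655340, -0.227364, +0.720302)
rvec = θ·k = (+0.387236, -0.134348, +0.425621)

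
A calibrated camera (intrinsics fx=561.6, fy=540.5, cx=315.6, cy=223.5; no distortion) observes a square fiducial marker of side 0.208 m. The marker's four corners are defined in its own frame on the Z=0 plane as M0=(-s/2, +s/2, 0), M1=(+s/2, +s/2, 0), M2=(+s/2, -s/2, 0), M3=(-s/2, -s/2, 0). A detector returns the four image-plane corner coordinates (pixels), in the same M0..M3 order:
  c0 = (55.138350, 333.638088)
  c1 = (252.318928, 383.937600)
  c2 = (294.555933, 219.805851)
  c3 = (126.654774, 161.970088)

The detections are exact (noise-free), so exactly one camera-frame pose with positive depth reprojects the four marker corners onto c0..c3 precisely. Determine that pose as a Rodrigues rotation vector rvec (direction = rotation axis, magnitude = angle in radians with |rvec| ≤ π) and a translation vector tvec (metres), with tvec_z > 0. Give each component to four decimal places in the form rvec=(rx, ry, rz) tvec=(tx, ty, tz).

rvec=(-0.3741, -0.3325, 0.2813) tvec=(-0.1418, 0.0542, 0.6243)

Intrinsics K: fx=561.6, fy=540.5, cx=315.6, cy=223.5
Marker side s = 0.208 m; corners in marker frame (Z=0):
  M0 = (-0.1040, +0.1040, 0)
  M1 = (+0.1040, +0.1040, 0)
  M2 = (+0.1040, -0.1040, 0)
  M3 = (-0.1040, -0.1040, 0)
Detected image corners:
  c0 = (55.138350, 333.638088) px
  c1 = (252.318928, 383.937600) px
  c2 = (294.555933, 219.805851) px
  c3 = (126.654774, 161.970088) px
Planar DLT: solve 8×8 A·h = b for H (H[2,2]=1):
  H  [+949.75587 -386.89483 +188.06283]
  H  [+377.07276 +630.59582 +270.43851]
  H  [+0.42180 -0.63972 +1.00000]
B = K⁻¹H; ‖b₁‖=1.601920, ‖b₂‖=1.601920; λ = 2/(‖b₁‖+‖b₂‖) = 0.624251, sign → tz>0 ⇒ λ=+0.624251
r₁ = λ·B[:,0] = (+0.90774,+0.32662,+0.26331); r₂ = λ·B[:,1] = (-0.20564,+0.89344,-0.39935)
r₃ = r₁×r₂ = (-0.36569,+0.30836,+0.87817); SVD([r₁ r₂ r₃]) → R = UVᵀ:
  R  [+0.90774 -0.20564 -0.36569]
  R  [+0.32662 +0.89344 +0.30836]
  R  [+0.26331 -0.39935 +0.87817]
t = (-0.14176, +0.05421, +0.62425) m
tr R = 2.679351; θ = arccos((tr R − 1)/2) = 0.574111 rad = 32.894°
axis k = ((R−Rᵀ)₃₂, (R−Rᵀ)₁₃, (R−Rᵀ)₂₁) / (2 sinθ) = (-0.651557, -0.579092, +0.490027)
rvec = θ·k = (-0.374066, -0.332463, +0.281330)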